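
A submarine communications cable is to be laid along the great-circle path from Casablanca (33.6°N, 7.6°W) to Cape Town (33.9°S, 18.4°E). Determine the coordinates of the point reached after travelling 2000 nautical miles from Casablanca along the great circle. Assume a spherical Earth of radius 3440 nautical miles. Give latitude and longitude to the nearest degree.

The haversine formula gives a central angle δ ≈ 1.253 rad (71.8°) between the endpoints. The total great-circle distance is δ·R ≈ 1.253 × 3440 ≈ 4309 nmi, so the target fraction is f = 2000/4309 ≈ 0.464.
Interpolate at f ≈ 0.464 with slerp weights a = sin((1−f)δ)/sin δ ≈ 0.655, b = sin(fδ)/sin δ ≈ 0.578.
p = a·p₁ + b·p₂ ≈ (0.996, 0.079, 0.040); φ = arcsin(p_z) ≈ 2.29°, λ = atan2(p_y, p_x) ≈ 4.55°.

≈ 2°N, 5°E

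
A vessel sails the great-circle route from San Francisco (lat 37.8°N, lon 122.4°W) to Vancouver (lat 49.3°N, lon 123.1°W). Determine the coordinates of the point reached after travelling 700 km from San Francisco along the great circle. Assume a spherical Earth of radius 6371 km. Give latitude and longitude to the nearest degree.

≈ lat 44°N, lon 123°W

Convert each endpoint to a unit vector on the sphere (x = cos φ cos λ, y = cos φ sin λ, z = sin φ).
The central angle between the endpoints is δ = arccos(p₁·p₂) ≈ 0.201 rad (11.5°). The total great-circle distance is δ·R ≈ 0.201 × 6371 ≈ 1280 km, so the target fraction is f = 700/1280 ≈ 0.547.
Interpolate at f ≈ 0.547 with slerp weights a = sin((1−f)δ)/sin δ ≈ 0.456, b = sin(fδ)/sin δ ≈ 0.549.
p = a·p₁ + b·p₂ ≈ (-0.389, -0.604, 0.696); φ = arcsin(p_z) ≈ 44.09°, λ = atan2(p_y, p_x) ≈ -122.75°.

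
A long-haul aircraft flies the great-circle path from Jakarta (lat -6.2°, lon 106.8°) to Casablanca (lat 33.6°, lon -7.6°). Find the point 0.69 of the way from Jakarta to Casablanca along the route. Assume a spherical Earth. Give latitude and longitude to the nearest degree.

From cos δ = sin φ₁ sin φ₂ + cos φ₁ cos φ₂ cos Δλ, the central angle is δ ≈ 1.984 rad (113.7°).
Interpolate at f = 0.69 with slerp weights a = sin((1−f)δ)/sin δ ≈ 0.630, b = sin(fδ)/sin δ ≈ 1.070.
p = a·p₁ + b·p₂ ≈ (0.702, 0.482, 0.524); φ = arcsin(p_z) ≈ 31.60°, λ = atan2(p_y, p_x) ≈ 34.46°.

≈ lat 32°, lon 34°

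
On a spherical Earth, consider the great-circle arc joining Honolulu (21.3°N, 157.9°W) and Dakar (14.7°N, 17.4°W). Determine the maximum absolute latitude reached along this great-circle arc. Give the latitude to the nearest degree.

The great circle lies in the plane with unit normal n̂ = (p₁ × p₂)/|p₁ × p₂|.
Here n̂_z ≈ +0.719; the vertex latitude is φ_max = arccos|n̂_z| ≈ 44.1°.

≈ 44°N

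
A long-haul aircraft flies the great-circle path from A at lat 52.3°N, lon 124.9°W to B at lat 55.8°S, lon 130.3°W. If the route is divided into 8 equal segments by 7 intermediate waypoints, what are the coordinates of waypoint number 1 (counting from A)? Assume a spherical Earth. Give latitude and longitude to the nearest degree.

≈ lat 39°N, lon 126°W

From cos δ = sin φ₁ sin φ₂ + cos φ₁ cos φ₂ cos Δλ, the central angle is δ ≈ 1.888 rad (108.2°).
Interpolate at f = 1/8 with slerp weights a = sin((1−f)δ)/sin δ ≈ 1.049, b = sin(fδ)/sin δ ≈ 0.246.
p = a·p₁ + b·p₂ ≈ (-0.457, -0.632, 0.626); φ = arcsin(p_z) ≈ 38.79°, λ = atan2(p_y, p_x) ≈ -125.86°.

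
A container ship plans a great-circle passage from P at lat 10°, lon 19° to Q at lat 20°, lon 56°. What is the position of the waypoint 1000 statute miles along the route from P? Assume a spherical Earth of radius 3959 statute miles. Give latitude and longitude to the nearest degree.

≈ lat 15°, lon 33°

From cos δ = sin φ₁ sin φ₂ + cos φ₁ cos φ₂ cos Δλ, the central angle is δ ≈ 0.646 rad (37.0°). The total great-circle distance is δ·R ≈ 0.646 × 3959 ≈ 2558 mi, so the target fraction is f = 1000/2558 ≈ 0.391.
Interpolate at f ≈ 0.391 with slerp weights a = sin((1−f)δ)/sin δ ≈ 0.637, b = sin(fδ)/sin δ ≈ 0.415.
p = a·p₁ + b·p₂ ≈ (0.811, 0.528, 0.253); φ = arcsin(p_z) ≈ 14.63°, λ = atan2(p_y, p_x) ≈ 33.04°.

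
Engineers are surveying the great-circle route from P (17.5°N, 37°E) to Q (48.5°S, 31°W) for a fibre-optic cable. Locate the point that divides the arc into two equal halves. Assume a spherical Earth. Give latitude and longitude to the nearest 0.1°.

≈ (18.4°S, 9.9°E)

Write both endpoints as unit vectors p₁, p₂ with components (cos φ cos λ, cos φ sin λ, sin φ).
The central angle between the endpoints is δ = arccos(p₁·p₂) ≈ 1.559 rad (89.3°).
Interpolate at f = 1/2 with slerp weights a = sin((1−f)δ)/sin δ ≈ 0.703, b = sin(fδ)/sin δ ≈ 0.703.
p = a·p₁ + b·p₂ ≈ (0.935, 0.164, -0.315); φ = arcsin(p_z) ≈ -18.37°, λ = atan2(p_y, p_x) ≈ 9.93°.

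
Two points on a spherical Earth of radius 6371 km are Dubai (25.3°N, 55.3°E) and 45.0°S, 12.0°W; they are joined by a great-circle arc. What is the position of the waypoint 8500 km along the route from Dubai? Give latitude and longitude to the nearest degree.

Convert each endpoint to a unit vector on the sphere (x = cos φ cos λ, y = cos φ sin λ, z = sin φ).
The central angle between the endpoints is δ = arccos(p₁·p₂) ≈ 1.626 rad (93.2°). The total great-circle distance is δ·R ≈ 1.626 × 6371 ≈ 10361 km, so the target fraction is f = 8500/10361 ≈ 0.820.
Interpolate at f ≈ 0.820 with slerp weights a = sin((1−f)δ)/sin δ ≈ 0.288, b = sin(fδ)/sin δ ≈ 0.974.
p = a·p₁ + b·p₂ ≈ (0.822, 0.071, -0.565); φ = arcsin(p_z) ≈ -34.42°, λ = atan2(p_y, p_x) ≈ 4.96°.

≈ 34°S, 5°E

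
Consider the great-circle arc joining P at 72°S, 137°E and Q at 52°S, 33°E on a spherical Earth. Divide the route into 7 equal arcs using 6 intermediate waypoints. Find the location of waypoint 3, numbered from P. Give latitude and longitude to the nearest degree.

Write both endpoints as unit vectors p₁, p₂ with components (cos φ cos λ, cos φ sin λ, sin φ).
The central angle between the endpoints is δ = arccos(p₁·p₂) ≈ 0.791 rad (45.3°).
Interpolate at f = 3/7 with slerp weights a = sin((1−f)δ)/sin δ ≈ 0.614, b = sin(fδ)/sin δ ≈ 0.468.
p = a·p₁ + b·p₂ ≈ (0.103, 0.286, -0.953); φ = arcsin(p_z) ≈ -72.30°, λ = atan2(p_y, p_x) ≈ 70.27°.

≈ 72°S, 70°E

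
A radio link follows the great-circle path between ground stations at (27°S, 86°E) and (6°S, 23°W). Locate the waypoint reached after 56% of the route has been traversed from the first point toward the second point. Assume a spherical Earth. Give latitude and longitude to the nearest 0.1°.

≈ (25.2°S, 20.4°E)

The haversine formula gives a central angle δ ≈ 1.814 rad (103.9°) between the endpoints.
Interpolate at f = 0.56 with slerp weights a = sin((1−f)δ)/sin δ ≈ 0.738, b = sin(fδ)/sin δ ≈ 0.876.
p = a·p₁ + b·p₂ ≈ (0.848, 0.316, -0.427); φ = arcsin(p_z) ≈ -25.25°, λ = atan2(p_y, p_x) ≈ 20.42°.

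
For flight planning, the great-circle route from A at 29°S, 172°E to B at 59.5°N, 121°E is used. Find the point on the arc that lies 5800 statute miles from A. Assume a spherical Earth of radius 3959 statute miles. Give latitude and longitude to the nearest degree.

≈ 48°N, 135°E

Convert each endpoint to a unit vector on the sphere (x = cos φ cos λ, y = cos φ sin λ, z = sin φ).
The central angle between the endpoints is δ = arccos(p₁·p₂) ≈ 1.710 rad (98.0°). The total great-circle distance is δ·R ≈ 1.710 × 3959 ≈ 6768 mi, so the target fraction is f = 5800/6768 ≈ 0.857.
Interpolate at f ≈ 0.857 with slerp weights a = sin((1−f)δ)/sin δ ≈ 0.245, b = sin(fδ)/sin δ ≈ 1.004.
p = a·p₁ + b·p₂ ≈ (-0.474, 0.467, 0.747); φ = arcsin(p_z) ≈ 48.30°, λ = atan2(p_y, p_x) ≈ 135.47°.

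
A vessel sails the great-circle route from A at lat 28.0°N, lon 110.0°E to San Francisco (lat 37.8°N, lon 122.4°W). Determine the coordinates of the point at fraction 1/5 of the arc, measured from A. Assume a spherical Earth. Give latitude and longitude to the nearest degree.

Write both endpoints as unit vectors p₁, p₂ with components (cos φ cos λ, cos φ sin λ, sin φ).
The central angle between the endpoints is δ = arccos(p₁·p₂) ≈ 1.709 rad (97.9°).
Interpolate at f = 1/5 with slerp weights a = sin((1−f)δ)/sin δ ≈ 0.989, b = sin(fδ)/sin δ ≈ 0.338.
p = a·p₁ + b·p₂ ≈ (-0.442, 0.595, 0.672); φ = arcsin(p_z) ≈ 42.20°, λ = atan2(p_y, p_x) ≈ 126.62°.

≈ lat 42°N, lon 127°E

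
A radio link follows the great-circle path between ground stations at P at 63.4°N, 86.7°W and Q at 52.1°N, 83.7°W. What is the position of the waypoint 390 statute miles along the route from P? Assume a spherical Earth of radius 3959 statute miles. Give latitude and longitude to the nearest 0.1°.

Write both endpoints as unit vectors p₁, p₂ with components (cos φ cos λ, cos φ sin λ, sin φ).
The central angle between the endpoints is δ = arccos(p₁·p₂) ≈ 0.199 rad (11.4°). The total great-circle distance is δ·R ≈ 0.199 × 3959 ≈ 788 mi, so the target fraction is f = 390/788 ≈ 0.495.
Interpolate at f ≈ 0.495 with slerp weights a = sin((1−f)δ)/sin δ ≈ 0.508, b = sin(fδ)/sin δ ≈ 0.497.
p = a·p₁ + b·p₂ ≈ (0.047, -0.531, 0.846); φ = arcsin(p_z) ≈ 57.82°, λ = atan2(p_y, p_x) ≈ -84.98°.

≈ 57.8°N, 85.0°W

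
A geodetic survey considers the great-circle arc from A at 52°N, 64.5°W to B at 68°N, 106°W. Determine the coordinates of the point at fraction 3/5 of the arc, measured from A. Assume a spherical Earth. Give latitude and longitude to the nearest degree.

≈ 63°N, 84°W

Write both endpoints as unit vectors p₁, p₂ with components (cos φ cos λ, cos φ sin λ, sin φ).
The central angle between the endpoints is δ = arccos(p₁·p₂) ≈ 0.443 rad (25.4°).
Interpolate at f = 3/5 with slerp weights a = sin((1−f)δ)/sin δ ≈ 0.411, b = sin(fδ)/sin δ ≈ 0.613.
p = a·p₁ + b·p₂ ≈ (0.046, -0.449, 0.892); φ = arcsin(p_z) ≈ 63.16°, λ = atan2(p_y, p_x) ≈ -84.19°.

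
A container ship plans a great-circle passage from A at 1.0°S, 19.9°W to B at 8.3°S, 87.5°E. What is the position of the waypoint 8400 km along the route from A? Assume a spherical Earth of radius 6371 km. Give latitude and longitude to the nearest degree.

≈ 9°S, 56°E

Convert each endpoint to a unit vector on the sphere (x = cos φ cos λ, y = cos φ sin λ, z = sin φ).
The central angle between the endpoints is δ = arccos(p₁·p₂) ≈ 1.869 rad (107.1°). The total great-circle distance is δ·R ≈ 1.869 × 6371 ≈ 11904 km, so the target fraction is f = 8400/11904 ≈ 0.706.
Interpolate at f ≈ 0.706 with slerp weights a = sin((1−f)δ)/sin δ ≈ 0.547, b = sin(fδ)/sin δ ≈ 1.013.
p = a·p₁ + b·p₂ ≈ (0.558, 0.815, -0.156); φ = arcsin(p_z) ≈ -8.96°, λ = atan2(p_y, p_x) ≈ 55.62°.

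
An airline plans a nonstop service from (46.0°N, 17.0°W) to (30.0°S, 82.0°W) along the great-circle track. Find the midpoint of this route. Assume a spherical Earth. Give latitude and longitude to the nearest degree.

≈ (9°N, 54°W)

Write both endpoints as unit vectors p₁, p₂ with components (cos φ cos λ, cos φ sin λ, sin φ).
The central angle between the endpoints is δ = arccos(p₁·p₂) ≈ 1.676 rad (96.1°).
Interpolate at f = 1/2 with slerp weights a = sin((1−f)δ)/sin δ ≈ 0.748, b = sin(fδ)/sin δ ≈ 0.748.
p = a·p₁ + b·p₂ ≈ (0.587, -0.793, 0.164); φ = arcsin(p_z) ≈ 9.44°, λ = atan2(p_y, p_x) ≈ -53.50°.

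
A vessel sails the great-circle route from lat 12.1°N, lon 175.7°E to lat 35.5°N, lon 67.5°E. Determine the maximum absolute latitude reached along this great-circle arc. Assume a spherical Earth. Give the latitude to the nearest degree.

≈ 40°N

The great circle lies in the plane with unit normal n̂ = (p₁ × p₂)/|p₁ × p₂|.
Here n̂_z ≈ -0.762; the vertex latitude is φ_max = arccos|n̂_z| ≈ 40.3°.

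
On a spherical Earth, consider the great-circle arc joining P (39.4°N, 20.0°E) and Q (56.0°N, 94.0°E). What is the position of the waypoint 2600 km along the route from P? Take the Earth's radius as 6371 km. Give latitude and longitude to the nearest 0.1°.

≈ (53.2°N, 47.8°E)

The haversine formula gives a central angle δ ≈ 0.869 rad (49.8°) between the endpoints. The total great-circle distance is δ·R ≈ 0.869 × 6371 ≈ 5539 km, so the target fraction is f = 2600/5539 ≈ 0.469.
Interpolate at f ≈ 0.469 with slerp weights a = sin((1−f)δ)/sin δ ≈ 0.583, b = sin(fδ)/sin δ ≈ 0.520.
p = a·p₁ + b·p₂ ≈ (0.403, 0.444, 0.801); φ = arcsin(p_z) ≈ 53.18°, λ = atan2(p_y, p_x) ≈ 47.77°.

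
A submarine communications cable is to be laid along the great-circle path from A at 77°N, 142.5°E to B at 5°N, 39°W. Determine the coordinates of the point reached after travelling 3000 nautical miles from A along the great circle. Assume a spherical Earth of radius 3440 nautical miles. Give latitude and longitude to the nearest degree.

≈ 53°N, 39°W

Convert each endpoint to a unit vector on the sphere (x = cos φ cos λ, y = cos φ sin λ, z = sin φ).
The central angle between the endpoints is δ = arccos(p₁·p₂) ≈ 1.710 rad (98.0°). The total great-circle distance is δ·R ≈ 1.710 × 3440 ≈ 5884 nmi, so the target fraction is f = 3000/5884 ≈ 0.510.
Interpolate at f ≈ 0.510 with slerp weights a = sin((1−f)δ)/sin δ ≈ 0.751, b = sin(fδ)/sin δ ≈ 0.773.
p = a·p₁ + b·p₂ ≈ (0.465, -0.382, 0.799); φ = arcsin(p_z) ≈ 53.03°, λ = atan2(p_y, p_x) ≈ -39.42°.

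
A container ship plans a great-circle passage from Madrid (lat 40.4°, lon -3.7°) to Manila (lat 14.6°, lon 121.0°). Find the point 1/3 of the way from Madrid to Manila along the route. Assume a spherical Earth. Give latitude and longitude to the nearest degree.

Write both endpoints as unit vectors p₁, p₂ with components (cos φ cos λ, cos φ sin λ, sin φ).
The central angle between the endpoints is δ = arccos(p₁·p₂) ≈ 1.830 rad (104.8°).
Interpolate at f = 1/3 with slerp weights a = sin((1−f)δ)/sin δ ≈ 0.971, b = sin(fδ)/sin δ ≈ 0.593.
p = a·p₁ + b·p₂ ≈ (0.443, 0.444, 0.779); φ = arcsin(p_z) ≈ 51.17°, λ = atan2(p_y, p_x) ≈ 45.06°.

≈ lat 51°, lon 45°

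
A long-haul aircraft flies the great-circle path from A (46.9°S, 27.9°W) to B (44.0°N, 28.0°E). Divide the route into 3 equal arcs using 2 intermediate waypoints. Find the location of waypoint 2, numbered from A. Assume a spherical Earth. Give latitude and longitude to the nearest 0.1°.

≈ (14.0°N, 8.2°E)

Convert each endpoint to a unit vector on the sphere (x = cos φ cos λ, y = cos φ sin λ, z = sin φ).
The central angle between the endpoints is δ = arccos(p₁·p₂) ≈ 1.805 rad (103.4°).
Interpolate at f = 2/3 with slerp weights a = sin((1−f)δ)/sin δ ≈ 0.582, b = sin(fδ)/sin δ ≈ 0.959.
p = a·p₁ + b·p₂ ≈ (0.961, 0.138, 0.242); φ = arcsin(p_z) ≈ 13.98°, λ = atan2(p_y, p_x) ≈ 8.17°.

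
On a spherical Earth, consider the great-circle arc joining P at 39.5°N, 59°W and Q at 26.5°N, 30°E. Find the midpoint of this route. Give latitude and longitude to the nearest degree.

The haversine formula gives a central angle δ ≈ 1.270 rad (72.8°) between the endpoints.
Interpolate at f = 1/2 with slerp weights a = sin((1−f)δ)/sin δ ≈ 0.621, b = sin(fδ)/sin δ ≈ 0.621.
p = a·p₁ + b·p₂ ≈ (0.728, -0.133, 0.672); φ = arcsin(p_z) ≈ 42.24°, λ = atan2(p_y, p_x) ≈ -10.34°.

≈ 42°N, 10°W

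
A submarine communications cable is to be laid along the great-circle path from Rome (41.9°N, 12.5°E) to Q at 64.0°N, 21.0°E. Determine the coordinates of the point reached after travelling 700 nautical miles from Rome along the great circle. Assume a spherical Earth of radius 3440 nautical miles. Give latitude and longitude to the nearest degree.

The haversine formula gives a central angle δ ≈ 0.395 rad (22.6°) between the endpoints. The total great-circle distance is δ·R ≈ 0.395 × 3440 ≈ 1359 nmi, so the target fraction is f = 700/1359 ≈ 0.515.
Interpolate at f ≈ 0.515 with slerp weights a = sin((1−f)δ)/sin δ ≈ 0.495, b = sin(fδ)/sin δ ≈ 0.525.
p = a·p₁ + b·p₂ ≈ (0.574, 0.162, 0.802); φ = arcsin(p_z) ≈ 53.35°, λ = atan2(p_y, p_x) ≈ 15.77°.

≈ 53°N, 16°E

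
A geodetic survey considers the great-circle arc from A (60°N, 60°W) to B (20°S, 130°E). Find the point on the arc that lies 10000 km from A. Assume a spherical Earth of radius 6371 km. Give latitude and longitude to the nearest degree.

Convert each endpoint to a unit vector on the sphere (x = cos φ cos λ, y = cos φ sin λ, z = sin φ).
The central angle between the endpoints is δ = arccos(p₁·p₂) ≈ 2.432 rad (139.4°). The total great-circle distance is δ·R ≈ 2.432 × 6371 ≈ 15497 km, so the target fraction is f = 10000/15497 ≈ 0.645.
Interpolate at f ≈ 0.645 with slerp weights a = sin((1−f)δ)/sin δ ≈ 1.167, b = sin(fδ)/sin δ ≈ 1.536.
p = a·p₁ + b·p₂ ≈ (-0.636, 0.600, 0.485); φ = arcsin(p_z) ≈ 29.02°, λ = atan2(p_y, p_x) ≈ 136.65°.

≈ (29°N, 137°E)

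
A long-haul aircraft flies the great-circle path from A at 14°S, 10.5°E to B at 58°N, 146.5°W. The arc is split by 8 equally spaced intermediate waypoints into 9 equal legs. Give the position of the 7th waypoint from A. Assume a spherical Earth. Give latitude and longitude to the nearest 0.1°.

Convert each endpoint to a unit vector on the sphere (x = cos φ cos λ, y = cos φ sin λ, z = sin φ).
The central angle between the endpoints is δ = arccos(p₁·p₂) ≈ 2.316 rad (132.7°).
Interpolate at f = 7/9 with slerp weights a = sin((1−f)δ)/sin δ ≈ 0.670, b = sin(fδ)/sin δ ≈ 1.325.
p = a·p₁ + b·p₂ ≈ (0.054, -0.269, 0.962); φ = arcsin(p_z) ≈ 74.07°, λ = atan2(p_y, p_x) ≈ -78.69°.

≈ 74.1°N, 78.7°W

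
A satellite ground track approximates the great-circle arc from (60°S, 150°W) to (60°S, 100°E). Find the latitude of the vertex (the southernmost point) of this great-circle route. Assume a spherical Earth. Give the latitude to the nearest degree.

The great circle lies in the plane with unit normal n̂ = (p₁ × p₂)/|p₁ × p₂|.
Here n̂_z ≈ -0.314; the vertex latitude is φ_max = arccos|n̂_z| ≈ 71.7°.
Check via Clairaut: cos φ_max = |cos φ₁| · sin C = cos(60.0°)·sin(141.0°) ≈ 0.314, again giving ≈ 71.7°.

≈ 72°S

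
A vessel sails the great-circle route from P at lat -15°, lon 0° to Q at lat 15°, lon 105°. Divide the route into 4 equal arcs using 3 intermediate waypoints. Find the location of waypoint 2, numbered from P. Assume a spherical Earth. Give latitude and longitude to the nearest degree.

≈ lat 0°, lon 53°

Convert each endpoint to a unit vector on the sphere (x = cos φ cos λ, y = cos φ sin λ, z = sin φ).
The central angle between the endpoints is δ = arccos(p₁·p₂) ≈ 1.884 rad (108.0°).
Interpolate at f = 2/4 with slerp weights a = sin((1−f)δ)/sin δ ≈ 0.850, b = sin(fδ)/sin δ ≈ 0.850.
p = a·p₁ + b·p₂ ≈ (0.609, 0.793, 0.000); φ = arcsin(p_z) ≈ 0.00°, λ = atan2(p_y, p_x) ≈ 52.50°.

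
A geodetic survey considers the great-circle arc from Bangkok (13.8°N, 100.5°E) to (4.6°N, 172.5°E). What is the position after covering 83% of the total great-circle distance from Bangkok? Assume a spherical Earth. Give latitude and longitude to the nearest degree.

Convert each endpoint to a unit vector on the sphere (x = cos φ cos λ, y = cos φ sin λ, z = sin φ).
The central angle between the endpoints is δ = arccos(p₁·p₂) ≈ 1.247 rad (71.4°).
Interpolate at f = 0.83 with slerp weights a = sin((1−f)δ)/sin δ ≈ 0.222, b = sin(fδ)/sin δ ≈ 0.907.
p = a·p₁ + b·p₂ ≈ (-0.936, 0.330, 0.126); φ = arcsin(p_z) ≈ 7.22°, λ = atan2(p_y, p_x) ≈ 160.58°.

≈ (7°N, 161°E)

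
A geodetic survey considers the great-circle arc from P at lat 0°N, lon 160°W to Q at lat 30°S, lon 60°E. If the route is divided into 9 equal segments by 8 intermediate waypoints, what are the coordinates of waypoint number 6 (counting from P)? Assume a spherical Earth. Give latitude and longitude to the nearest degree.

≈ lat 42°S, lon 113°E

Convert each endpoint to a unit vector on the sphere (x = cos φ cos λ, y = cos φ sin λ, z = sin φ).
The central angle between the endpoints is δ = arccos(p₁·p₂) ≈ 2.296 rad (131.6°).
Interpolate at f = 6/9 with slerp weights a = sin((1−f)δ)/sin δ ≈ 0.926, b = sin(fδ)/sin δ ≈ 1.335.
p = a·p₁ + b·p₂ ≈ (-0.292, 0.685, -0.668); φ = arcsin(p_z) ≈ -41.89°, λ = atan2(p_y, p_x) ≈ 113.08°.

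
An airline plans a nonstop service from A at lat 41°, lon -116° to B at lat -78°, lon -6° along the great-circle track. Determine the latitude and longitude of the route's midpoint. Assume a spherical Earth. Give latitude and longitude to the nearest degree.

Convert each endpoint to a unit vector on the sphere (x = cos φ cos λ, y = cos φ sin λ, z = sin φ).
The central angle between the endpoints is δ = arccos(p₁·p₂) ≈ 2.340 rad (134.1°).
Interpolate at f = 1/2 with slerp weights a = sin((1−f)δ)/sin δ ≈ 1.281, b = sin(fδ)/sin δ ≈ 1.281.
p = a·p₁ + b·p₂ ≈ (-0.159, -0.897, -0.413); φ = arcsin(p_z) ≈ -24.37°, λ = atan2(p_y, p_x) ≈ -100.05°.

≈ lat -24°, lon -100°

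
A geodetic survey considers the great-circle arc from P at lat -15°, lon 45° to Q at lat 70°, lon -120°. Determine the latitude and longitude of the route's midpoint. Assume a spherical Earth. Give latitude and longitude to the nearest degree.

≈ lat 47°, lon 37°

Write both endpoints as unit vectors p₁, p₂ with components (cos φ cos λ, cos φ sin λ, sin φ).
The central angle between the endpoints is δ = arccos(p₁·p₂) ≈ 2.168 rad (124.2°).
Interpolate at f = 1/2 with slerp weights a = sin((1−f)δ)/sin δ ≈ 1.069, b = sin(fδ)/sin δ ≈ 1.069.
p = a·p₁ + b·p₂ ≈ (0.547, 0.413, 0.728); φ = arcsin(p_z) ≈ 46.70°, λ = atan2(p_y, p_x) ≈ 37.07°.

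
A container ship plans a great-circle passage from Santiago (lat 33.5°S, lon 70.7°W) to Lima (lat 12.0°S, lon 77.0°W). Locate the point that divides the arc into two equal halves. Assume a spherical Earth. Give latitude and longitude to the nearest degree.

≈ lat 23°S, lon 74°W

Write both endpoints as unit vectors p₁, p₂ with components (cos φ cos λ, cos φ sin λ, sin φ).
The central angle between the endpoints is δ = arccos(p₁·p₂) ≈ 0.388 rad (22.3°).
Interpolate at f = 1/2 with slerp weights a = sin((1−f)δ)/sin δ ≈ 0.510, b = sin(fδ)/sin δ ≈ 0.510.
p = a·p₁ + b·p₂ ≈ (0.253, -0.887, -0.387); φ = arcsin(p_z) ≈ -22.78°, λ = atan2(p_y, p_x) ≈ -74.10°.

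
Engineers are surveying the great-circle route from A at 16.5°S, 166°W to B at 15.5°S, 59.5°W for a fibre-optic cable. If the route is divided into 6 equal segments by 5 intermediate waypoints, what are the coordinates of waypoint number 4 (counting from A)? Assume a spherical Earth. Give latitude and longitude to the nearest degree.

≈ 24°S, 94°W

From cos δ = sin φ₁ sin φ₂ + cos φ₁ cos φ₂ cos Δλ, the central angle is δ ≈ 1.758 rad (100.7°).
Interpolate at f = 4/6 with slerp weights a = sin((1−f)δ)/sin δ ≈ 0.563, b = sin(fδ)/sin δ ≈ 0.938.
p = a·p₁ + b·p₂ ≈ (-0.065, -0.909, -0.411); φ = arcsin(p_z) ≈ -24.24°, λ = atan2(p_y, p_x) ≈ -94.09°.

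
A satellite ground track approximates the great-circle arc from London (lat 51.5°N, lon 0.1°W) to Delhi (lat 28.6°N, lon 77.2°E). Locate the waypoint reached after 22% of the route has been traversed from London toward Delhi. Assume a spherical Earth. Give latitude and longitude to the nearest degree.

≈ lat 52°N, lon 21°E

Write both endpoints as unit vectors p₁, p₂ with components (cos φ cos λ, cos φ sin λ, sin φ).
The central angle between the endpoints is δ = arccos(p₁·p₂) ≈ 1.053 rad (60.3°).
Interpolate at f = 0.22 with slerp weights a = sin((1−f)δ)/sin δ ≈ 0.843, b = sin(fδ)/sin δ ≈ 0.264.
p = a·p₁ + b·p₂ ≈ (0.576, 0.225, 0.786); φ = arcsin(p_z) ≈ 51.80°, λ = atan2(p_y, p_x) ≈ 21.37°.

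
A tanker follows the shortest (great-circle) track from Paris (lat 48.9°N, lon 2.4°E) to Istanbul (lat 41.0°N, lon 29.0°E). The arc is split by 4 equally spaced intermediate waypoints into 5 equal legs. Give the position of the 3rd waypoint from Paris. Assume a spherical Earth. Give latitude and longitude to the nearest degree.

Write both endpoints as unit vectors p₁, p₂ with components (cos φ cos λ, cos φ sin λ, sin φ).
The central angle between the endpoints is δ = arccos(p₁·p₂) ≈ 0.354 rad (20.3°).
Interpolate at f = 3/5 with slerp weights a = sin((1−f)δ)/sin δ ≈ 0.407, b = sin(fδ)/sin δ ≈ 0.608.
p = a·p₁ + b·p₂ ≈ (0.669, 0.234, 0.706); φ = arcsin(p_z) ≈ 44.89°, λ = atan2(p_y, p_x) ≈ 19.26°.

≈ lat 45°N, lon 19°E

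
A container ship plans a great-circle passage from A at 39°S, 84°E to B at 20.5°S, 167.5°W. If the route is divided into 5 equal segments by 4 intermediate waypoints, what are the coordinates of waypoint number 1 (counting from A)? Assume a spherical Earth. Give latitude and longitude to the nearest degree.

≈ 45°S, 107°E

The haversine formula gives a central angle δ ≈ 1.581 rad (90.6°) between the endpoints.
Interpolate at f = 1/5 with slerp weights a = sin((1−f)δ)/sin δ ≈ 0.954, b = sin(fδ)/sin δ ≈ 0.311.
p = a·p₁ + b·p₂ ≈ (-0.207, 0.674, -0.709); φ = arcsin(p_z) ≈ -45.16°, λ = atan2(p_y, p_x) ≈ 107.07°.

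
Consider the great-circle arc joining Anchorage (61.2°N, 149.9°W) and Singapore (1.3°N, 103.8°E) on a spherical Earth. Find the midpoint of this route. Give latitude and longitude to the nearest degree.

Convert each endpoint to a unit vector on the sphere (x = cos φ cos λ, y = cos φ sin λ, z = sin φ).
The central angle between the endpoints is δ = arccos(p₁·p₂) ≈ 1.686 rad (96.6°).
Interpolate at f = 1/2 with slerp weights a = sin((1−f)δ)/sin δ ≈ 0.752, b = sin(fδ)/sin δ ≈ 0.752.
p = a·p₁ + b·p₂ ≈ (-0.493, 0.548, 0.676); φ = arcsin(p_z) ≈ 42.52°, λ = atan2(p_y, p_x) ≈ 131.94°.

≈ 43°N, 132°E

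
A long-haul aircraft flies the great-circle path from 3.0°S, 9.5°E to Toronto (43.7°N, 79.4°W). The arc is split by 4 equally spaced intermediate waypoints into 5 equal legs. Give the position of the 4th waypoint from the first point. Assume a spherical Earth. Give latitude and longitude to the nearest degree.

≈ 40°N, 55°W

Convert each endpoint to a unit vector on the sphere (x = cos φ cos λ, y = cos φ sin λ, z = sin φ).
The central angle between the endpoints is δ = arccos(p₁·p₂) ≈ 1.593 rad (91.3°).
Interpolate at f = 4/5 with slerp weights a = sin((1−f)δ)/sin δ ≈ 0.313, b = sin(fδ)/sin δ ≈ 0.957.
p = a·p₁ + b·p₂ ≈ (0.436, -0.628, 0.645); φ = arcsin(p_z) ≈ 40.13°, λ = atan2(p_y, p_x) ≈ -55.25°.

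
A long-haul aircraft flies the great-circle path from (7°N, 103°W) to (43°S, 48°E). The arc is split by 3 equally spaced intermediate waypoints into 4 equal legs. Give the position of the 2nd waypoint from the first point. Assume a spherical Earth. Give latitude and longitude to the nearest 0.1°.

Convert each endpoint to a unit vector on the sphere (x = cos φ cos λ, y = cos φ sin λ, z = sin φ).
The central angle between the endpoints is δ = arccos(p₁·p₂) ≈ 2.372 rad (135.9°).
Interpolate at f = 2/4 with slerp weights a = sin((1−f)δ)/sin δ ≈ 1.332, b = sin(fδ)/sin δ ≈ 1.332.
p = a·p₁ + b·p₂ ≈ (0.354, -0.564, -0.746); φ = arcsin(p_z) ≈ -48.23°, λ = atan2(p_y, p_x) ≈ -57.86°.

≈ (48.2°S, 57.9°W)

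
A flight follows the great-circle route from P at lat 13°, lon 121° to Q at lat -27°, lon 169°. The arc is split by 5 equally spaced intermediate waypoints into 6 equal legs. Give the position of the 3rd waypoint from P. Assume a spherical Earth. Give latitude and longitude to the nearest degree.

The haversine formula gives a central angle δ ≈ 1.072 rad (61.4°) between the endpoints.
Interpolate at f = 3/6 with slerp weights a = sin((1−f)δ)/sin δ ≈ 0.581, b = sin(fδ)/sin δ ≈ 0.581.
p = a·p₁ + b·p₂ ≈ (-0.800, 0.585, -0.133); φ = arcsin(p_z) ≈ -7.65°, λ = atan2(p_y, p_x) ≈ 143.86°.

≈ lat -8°, lon 144°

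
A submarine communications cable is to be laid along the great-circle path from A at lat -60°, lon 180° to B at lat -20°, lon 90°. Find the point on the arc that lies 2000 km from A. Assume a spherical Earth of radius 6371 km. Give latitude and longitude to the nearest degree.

≈ lat -58°, lon 145°

Convert each endpoint to a unit vector on the sphere (x = cos φ cos λ, y = cos φ sin λ, z = sin φ).
The central angle between the endpoints is δ = arccos(p₁·p₂) ≈ 1.270 rad (72.8°). The total great-circle distance is δ·R ≈ 1.270 × 6371 ≈ 8092 km, so the target fraction is f = 2000/8092 ≈ 0.247.
Interpolate at f ≈ 0.247 with slerp weights a = sin((1−f)δ)/sin δ ≈ 0.855, b = sin(fδ)/sin δ ≈ 0.323.
p = a·p₁ + b·p₂ ≈ (-0.428, 0.304, -0.851); φ = arcsin(p_z) ≈ -58.36°, λ = atan2(p_y, p_x) ≈ 144.61°.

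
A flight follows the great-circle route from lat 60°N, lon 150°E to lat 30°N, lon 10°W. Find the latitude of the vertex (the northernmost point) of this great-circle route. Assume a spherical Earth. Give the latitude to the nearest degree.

≈ 81°N

The great circle lies in the plane with unit normal n̂ = (p₁ × p₂)/|p₁ × p₂|.
Here n̂_z ≈ -0.148; the vertex latitude is φ_max = arccos|n̂_z| ≈ 81.5°.
Check via Clairaut: cos φ_max = |cos φ₁| · sin C = cos(60.0°)·sin(17.2°) ≈ 0.148, again giving ≈ 81.5°.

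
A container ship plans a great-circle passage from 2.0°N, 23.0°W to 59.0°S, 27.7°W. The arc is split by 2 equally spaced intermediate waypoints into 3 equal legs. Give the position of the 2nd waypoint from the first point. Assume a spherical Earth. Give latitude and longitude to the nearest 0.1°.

Write both endpoints as unit vectors p₁, p₂ with components (cos φ cos λ, cos φ sin λ, sin φ).
The central angle between the endpoints is δ = arccos(p₁·p₂) ≈ 1.067 rad (61.1°).
Interpolate at f = 2/3 with slerp weights a = sin((1−f)δ)/sin δ ≈ 0.398, b = sin(fδ)/sin δ ≈ 0.745.
p = a·p₁ + b·p₂ ≈ (0.706, -0.334, -0.625); φ = arcsin(p_z) ≈ -38.69°, λ = atan2(p_y, p_x) ≈ -25.31°.

≈ 38.7°S, 25.3°W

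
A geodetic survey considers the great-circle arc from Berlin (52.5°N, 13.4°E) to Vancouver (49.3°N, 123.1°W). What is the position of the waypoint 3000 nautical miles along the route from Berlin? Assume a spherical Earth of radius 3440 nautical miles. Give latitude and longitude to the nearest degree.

≈ (67°N, 98°W)

Write both endpoints as unit vectors p₁, p₂ with components (cos φ cos λ, cos φ sin λ, sin φ).
The central angle between the endpoints is δ = arccos(p₁·p₂) ≈ 1.252 rad (71.7°). The total great-circle distance is δ·R ≈ 1.252 × 3440 ≈ 4307 nmi, so the target fraction is f = 3000/4307 ≈ 0.697.
Interpolate at f ≈ 0.697 with slerp weights a = sin((1−f)δ)/sin δ ≈ 0.390, b = sin(fδ)/sin δ ≈ 0.806.
p = a·p₁ + b·p₂ ≈ (-0.056, -0.385, 0.921); φ = arcsin(p_z) ≈ 67.08°, λ = atan2(p_y, p_x) ≈ -98.26°.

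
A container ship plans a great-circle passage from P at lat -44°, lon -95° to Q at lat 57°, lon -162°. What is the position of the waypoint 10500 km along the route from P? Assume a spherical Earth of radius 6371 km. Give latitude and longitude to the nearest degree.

Write both endpoints as unit vectors p₁, p₂ with components (cos φ cos λ, cos φ sin λ, sin φ).
The central angle between the endpoints is δ = arccos(p₁·p₂) ≈ 2.015 rad (115.4°). The total great-circle distance is δ·R ≈ 2.015 × 6371 ≈ 12836 km, so the target fraction is f = 10500/12836 ≈ 0.818.
Interpolate at f ≈ 0.818 with slerp weights a = sin((1−f)δ)/sin δ ≈ 0.397, b = sin(fδ)/sin δ ≈ 1.104.
p = a·p₁ + b·p₂ ≈ (-0.597, -0.470, 0.650); φ = arcsin(p_z) ≈ 40.55°, λ = atan2(p_y, p_x) ≈ -141.76°.

≈ lat 41°, lon -142°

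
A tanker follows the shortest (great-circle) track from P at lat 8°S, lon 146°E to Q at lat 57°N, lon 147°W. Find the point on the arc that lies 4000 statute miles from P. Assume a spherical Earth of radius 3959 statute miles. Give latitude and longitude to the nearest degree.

≈ lat 41°N, lon 180°E

Write both endpoints as unit vectors p₁, p₂ with components (cos φ cos λ, cos φ sin λ, sin φ).
The central angle between the endpoints is δ = arccos(p₁·p₂) ≈ 1.477 rad (84.6°). The total great-circle distance is δ·R ≈ 1.477 × 3959 ≈ 5846 mi, so the target fraction is f = 4000/5846 ≈ 0.684.
Interpolate at f ≈ 0.684 with slerp weights a = sin((1−f)δ)/sin δ ≈ 0.452, b = sin(fδ)/sin δ ≈ 0.851.
p = a·p₁ + b·p₂ ≈ (-0.759, -0.002, 0.651); φ = arcsin(p_z) ≈ 40.59°, λ = atan2(p_y, p_x) ≈ -179.83°.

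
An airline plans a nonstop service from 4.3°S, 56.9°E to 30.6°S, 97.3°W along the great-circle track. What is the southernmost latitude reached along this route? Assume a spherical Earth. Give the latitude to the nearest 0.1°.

The great circle lies in the plane with unit normal n̂ = (p₁ × p₂)/|p₁ × p₂|.
Here n̂_z ≈ -0.551; the vertex latitude is φ_max = arccos|n̂_z| ≈ 56.6°.
Check via Clairaut: cos φ_max = |cos φ₁| · sin C = cos(4.3°)·sin(146.5°) ≈ 0.551, again giving ≈ 56.6°.

≈ 56.6°S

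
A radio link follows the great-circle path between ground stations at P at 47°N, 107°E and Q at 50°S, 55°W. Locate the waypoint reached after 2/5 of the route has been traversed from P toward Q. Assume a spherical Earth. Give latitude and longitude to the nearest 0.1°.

≈ 3.5°N, 47.4°E

The haversine formula gives a central angle δ ≈ 2.928 rad (167.7°) between the endpoints.
Interpolate at f = 2/5 with slerp weights a = sin((1−f)δ)/sin δ ≈ 4.626, b = sin(fδ)/sin δ ≈ 4.336.
p = a·p₁ + b·p₂ ≈ (0.676, 0.734, 0.062); φ = arcsin(p_z) ≈ 3.55°, λ = atan2(p_y, p_x) ≈ 47.35°.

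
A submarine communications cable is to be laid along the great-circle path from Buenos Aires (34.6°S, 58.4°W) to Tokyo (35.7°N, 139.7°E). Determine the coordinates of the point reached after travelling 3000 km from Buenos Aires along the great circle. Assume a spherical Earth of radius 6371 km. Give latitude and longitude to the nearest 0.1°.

From cos δ = sin φ₁ sin φ₂ + cos φ₁ cos φ₂ cos Δλ, the central angle is δ ≈ 2.883 rad (165.2°). The total great-circle distance is δ·R ≈ 2.883 × 6371 ≈ 18367 km, so the target fraction is f = 3000/18367 ≈ 0.163.
Interpolate at f ≈ 0.163 with slerp weights a = sin((1−f)δ)/sin δ ≈ 2.606, b = sin(fδ)/sin δ ≈ 1.774.
p = a·p₁ + b·p₂ ≈ (0.025, -0.895, -0.445); φ = arcsin(p_z) ≈ -26.40°, λ = atan2(p_y, p_x) ≈ -88.38°.

≈ 26.4°S, 88.4°W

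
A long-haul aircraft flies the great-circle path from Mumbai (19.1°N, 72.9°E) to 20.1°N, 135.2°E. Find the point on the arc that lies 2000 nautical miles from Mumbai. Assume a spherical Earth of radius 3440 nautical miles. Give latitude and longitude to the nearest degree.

≈ 23°N, 108°E

Write both endpoints as unit vectors p₁, p₂ with components (cos φ cos λ, cos φ sin λ, sin φ).
The central angle between the endpoints is δ = arccos(p₁·p₂) ≈ 1.018 rad (58.3°). The total great-circle distance is δ·R ≈ 1.018 × 3440 ≈ 3502 nmi, so the target fraction is f = 2000/3502 ≈ 0.571.
Interpolate at f ≈ 0.571 with slerp weights a = sin((1−f)δ)/sin δ ≈ 0.497, b = sin(fδ)/sin δ ≈ 0.645.
p = a·p₁ + b·p₂ ≈ (-0.292, 0.876, 0.384); φ = arcsin(p_z) ≈ 22.60°, λ = atan2(p_y, p_x) ≈ 108.43°.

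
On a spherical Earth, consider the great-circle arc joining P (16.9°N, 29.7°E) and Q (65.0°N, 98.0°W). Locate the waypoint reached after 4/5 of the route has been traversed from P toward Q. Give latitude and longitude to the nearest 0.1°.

≈ (71.3°N, 51.7°W)

The haversine formula gives a central angle δ ≈ 1.555 rad (89.1°) between the endpoints.
Interpolate at f = 4/5 with slerp weights a = sin((1−f)δ)/sin δ ≈ 0.306, b = sin(fδ)/sin δ ≈ 0.947.
p = a·p₁ + b·p₂ ≈ (0.199, -0.251, 0.947); φ = arcsin(p_z) ≈ 71.32°, λ = atan2(p_y, p_x) ≈ -51.68°.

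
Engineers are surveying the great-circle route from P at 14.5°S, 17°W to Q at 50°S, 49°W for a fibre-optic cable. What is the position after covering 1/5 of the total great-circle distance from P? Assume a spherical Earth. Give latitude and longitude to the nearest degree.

≈ 22°S, 22°W

The haversine formula gives a central angle δ ≈ 0.768 rad (44.0°) between the endpoints.
Interpolate at f = 1/5 with slerp weights a = sin((1−f)δ)/sin δ ≈ 0.830, b = sin(fδ)/sin δ ≈ 0.220.
p = a·p₁ + b·p₂ ≈ (0.861, -0.342, -0.376); φ = arcsin(p_z) ≈ -22.11°, λ = atan2(p_y, p_x) ≈ -21.64°.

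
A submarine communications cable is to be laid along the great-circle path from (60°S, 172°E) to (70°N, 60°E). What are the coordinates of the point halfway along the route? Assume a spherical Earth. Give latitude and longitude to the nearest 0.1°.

≈ (8.6°N, 131.5°E)

Convert each endpoint to a unit vector on the sphere (x = cos φ cos λ, y = cos φ sin λ, z = sin φ).
The central angle between the endpoints is δ = arccos(p₁·p₂) ≈ 2.642 rad (151.4°).
Interpolate at f = 1/2 with slerp weights a = sin((1−f)δ)/sin δ ≈ 2.023, b = sin(fδ)/sin δ ≈ 2.023.
p = a·p₁ + b·p₂ ≈ (-0.656, 0.740, 0.149); φ = arcsin(p_z) ≈ 8.57°, λ = atan2(p_y, p_x) ≈ 131.54°.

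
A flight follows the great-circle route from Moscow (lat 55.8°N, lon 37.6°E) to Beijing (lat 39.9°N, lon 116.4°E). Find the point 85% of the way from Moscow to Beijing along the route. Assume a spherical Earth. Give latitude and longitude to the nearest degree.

The haversine formula gives a central angle δ ≈ 0.909 rad (52.1°) between the endpoints.
Interpolate at f = 0.85 with slerp weights a = sin((1−f)δ)/sin δ ≈ 0.172, b = sin(fδ)/sin δ ≈ 0.885.
p = a·p₁ + b·p₂ ≈ (-0.225, 0.667, 0.710); φ = arcsin(p_z) ≈ 45.24°, λ = atan2(p_y, p_x) ≈ 108.64°.

≈ lat 45°N, lon 109°E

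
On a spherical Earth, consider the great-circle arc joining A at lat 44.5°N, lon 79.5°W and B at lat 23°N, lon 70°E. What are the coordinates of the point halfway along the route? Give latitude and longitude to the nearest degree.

≈ lat 67°N, lon 20°E

Write both endpoints as unit vectors p₁, p₂ with components (cos φ cos λ, cos φ sin λ, sin φ).
The central angle between the endpoints is δ = arccos(p₁·p₂) ≈ 1.867 rad (107.0°).
Interpolate at f = 1/2 with slerp weights a = sin((1−f)δ)/sin δ ≈ 0.840, b = sin(fδ)/sin δ ≈ 0.840.
p = a·p₁ + b·p₂ ≈ (0.374, 0.138, 0.917); φ = arcsin(p_z) ≈ 66.53°, λ = atan2(p_y, p_x) ≈ 20.20°.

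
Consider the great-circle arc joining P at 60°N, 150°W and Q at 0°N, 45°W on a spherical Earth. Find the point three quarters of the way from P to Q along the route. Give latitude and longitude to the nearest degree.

Convert each endpoint to a unit vector on the sphere (x = cos φ cos λ, y = cos φ sin λ, z = sin φ).
The central angle between the endpoints is δ = arccos(p₁·p₂) ≈ 1.701 rad (97.4°).
Interpolate at f = 3/4 with slerp weights a = sin((1−f)δ)/sin δ ≈ 0.416, b = sin(fδ)/sin δ ≈ 0.965.
p = a·p₁ + b·p₂ ≈ (0.502, -0.786, 0.360); φ = arcsin(p_z) ≈ 21.11°, λ = atan2(p_y, p_x) ≈ -57.44°.

≈ 21°N, 57°W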